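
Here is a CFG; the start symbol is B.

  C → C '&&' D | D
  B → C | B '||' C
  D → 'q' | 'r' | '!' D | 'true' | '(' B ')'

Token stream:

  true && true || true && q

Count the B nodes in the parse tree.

[B [B [C [C [D true]] && [D true]]] || [C [C [D true]] && [D q]]]

2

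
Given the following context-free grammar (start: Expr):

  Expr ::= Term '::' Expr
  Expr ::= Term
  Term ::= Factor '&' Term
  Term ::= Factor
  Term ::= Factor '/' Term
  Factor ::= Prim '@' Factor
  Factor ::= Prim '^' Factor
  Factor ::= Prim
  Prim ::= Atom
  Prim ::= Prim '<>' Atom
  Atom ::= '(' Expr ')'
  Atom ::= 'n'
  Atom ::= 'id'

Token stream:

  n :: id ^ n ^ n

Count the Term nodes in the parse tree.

[Expr [Term [Factor [Prim [Atom n]]]] :: [Expr [Term [Factor [Prim [Atom id]] ^ [Factor [Prim [Atom n]] ^ [Factor [Prim [Atom n]]]]]]]]

2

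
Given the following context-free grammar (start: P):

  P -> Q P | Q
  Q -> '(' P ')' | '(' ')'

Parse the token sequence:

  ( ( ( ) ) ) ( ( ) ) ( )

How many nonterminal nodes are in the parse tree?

[P [Q ( [P [Q ( [P [Q ( )]] )]] )] [P [Q ( [P [Q ( )]] )] [P [Q ( )]]]]

12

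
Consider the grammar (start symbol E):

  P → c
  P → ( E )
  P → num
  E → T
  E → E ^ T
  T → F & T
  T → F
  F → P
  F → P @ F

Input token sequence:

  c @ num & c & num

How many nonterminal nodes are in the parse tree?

12

[E [T [F [P c] @ [F [P num]]] & [T [F [P c]] & [T [F [P num]]]]]]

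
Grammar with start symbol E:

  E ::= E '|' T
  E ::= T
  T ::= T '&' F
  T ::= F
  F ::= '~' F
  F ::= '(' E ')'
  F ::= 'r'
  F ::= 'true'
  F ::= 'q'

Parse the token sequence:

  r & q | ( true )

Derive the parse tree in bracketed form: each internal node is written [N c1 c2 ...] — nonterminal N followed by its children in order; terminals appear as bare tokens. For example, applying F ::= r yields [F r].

E
E | T
T | T
T & F | T
F & F | T
r & F | T
r & q | T
r & q | F
r & q | ( E )
r & q | ( T )
r & q | ( F )
r & q | ( true )

[E [E [T [T [F r]] & [F q]]] | [T [F ( [E [T [F true]]] )]]]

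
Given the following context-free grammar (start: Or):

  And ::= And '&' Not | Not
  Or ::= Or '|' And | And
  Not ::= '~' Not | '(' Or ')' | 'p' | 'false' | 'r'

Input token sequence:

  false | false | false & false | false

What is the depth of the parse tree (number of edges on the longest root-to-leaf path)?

6

[Or [Or [Or [Or [And [Not false]]] | [And [Not false]]] | [And [And [Not false]] & [Not false]]] | [And [Not false]]]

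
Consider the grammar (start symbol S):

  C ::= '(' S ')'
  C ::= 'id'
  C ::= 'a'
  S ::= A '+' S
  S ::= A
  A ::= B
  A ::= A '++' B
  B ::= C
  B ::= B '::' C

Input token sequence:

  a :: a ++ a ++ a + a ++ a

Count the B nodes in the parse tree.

6

[S [A [A [A [B [B [C a]] :: [C a]]] ++ [B [C a]]] ++ [B [C a]]] + [S [A [A [B [C a]]] ++ [B [C a]]]]]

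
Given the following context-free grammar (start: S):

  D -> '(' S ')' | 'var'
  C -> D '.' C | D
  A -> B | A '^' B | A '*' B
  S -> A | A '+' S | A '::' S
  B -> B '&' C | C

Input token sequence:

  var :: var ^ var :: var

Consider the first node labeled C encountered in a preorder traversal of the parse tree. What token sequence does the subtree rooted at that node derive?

[S [A [B [C [D var]]]] :: [S [A [A [B [C [D var]]]] ^ [B [C [D var]]]] :: [S [A [B [C [D var]]]]]]]

var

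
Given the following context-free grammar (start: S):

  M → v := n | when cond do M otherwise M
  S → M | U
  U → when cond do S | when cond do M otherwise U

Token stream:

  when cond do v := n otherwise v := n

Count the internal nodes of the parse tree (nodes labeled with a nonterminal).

[S [M when cond do [M v := n] otherwise [M v := n]]]

4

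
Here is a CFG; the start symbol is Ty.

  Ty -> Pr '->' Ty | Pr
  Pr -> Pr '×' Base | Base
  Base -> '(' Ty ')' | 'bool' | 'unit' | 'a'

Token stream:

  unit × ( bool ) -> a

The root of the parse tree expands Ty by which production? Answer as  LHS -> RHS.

Ty -> Pr '->' Ty

[Ty [Pr [Pr [Base unit]] × [Base ( [Ty [Pr [Base bool]]] )]] -> [Ty [Pr [Base a]]]]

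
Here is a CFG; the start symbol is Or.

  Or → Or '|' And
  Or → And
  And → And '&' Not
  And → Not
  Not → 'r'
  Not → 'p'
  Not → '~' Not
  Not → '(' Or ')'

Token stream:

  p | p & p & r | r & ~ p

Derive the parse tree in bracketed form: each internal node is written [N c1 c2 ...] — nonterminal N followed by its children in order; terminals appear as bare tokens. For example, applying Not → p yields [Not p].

Or
Or | And
Or | And | And
And | And | And
Not | And | And
p | And | And
p | And & Not | And
p | And & Not & Not | And
p | Not & Not & Not | And
p | p & Not & Not | And
p | p & p & Not | And
p | p & p & r | And
p | p & p & r | And & Not
p | p & p & r | Not & Not
p | p & p & r | r & Not
p | p & p & r | r & ~ Not
p | p & p & r | r & ~ p

[Or [Or [Or [And [Not p]]] | [And [And [And [Not p]] & [Not p]] & [Not r]]] | [And [And [Not r]] & [Not ~ [Not p]]]]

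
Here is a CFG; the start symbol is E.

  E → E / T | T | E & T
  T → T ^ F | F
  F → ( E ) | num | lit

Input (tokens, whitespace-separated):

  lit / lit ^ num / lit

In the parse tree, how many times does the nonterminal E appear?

3

[E [E [E [T [F lit]]] / [T [T [F lit]] ^ [F num]]] / [T [F lit]]]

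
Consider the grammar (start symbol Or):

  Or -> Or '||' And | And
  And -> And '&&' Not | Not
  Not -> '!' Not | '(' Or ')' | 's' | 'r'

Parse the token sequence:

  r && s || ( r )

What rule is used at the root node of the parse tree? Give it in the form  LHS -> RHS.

[Or [Or [And [And [Not r]] && [Not s]]] || [And [Not ( [Or [And [Not r]]] )]]]

Or -> Or '||' And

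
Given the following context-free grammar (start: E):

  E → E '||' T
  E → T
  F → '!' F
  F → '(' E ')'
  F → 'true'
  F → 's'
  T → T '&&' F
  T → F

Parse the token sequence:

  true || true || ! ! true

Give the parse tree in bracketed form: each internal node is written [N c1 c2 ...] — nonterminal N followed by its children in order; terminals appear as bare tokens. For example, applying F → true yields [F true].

[E [E [E [T [F true]]] || [T [F true]]] || [T [F ! [F ! [F true]]]]]

E
E || T
E || T || T
T || T || T
F || T || T
true || T || T
true || F || T
true || true || T
true || true || F
true || true || ! F
true || true || ! ! F
true || true || ! ! true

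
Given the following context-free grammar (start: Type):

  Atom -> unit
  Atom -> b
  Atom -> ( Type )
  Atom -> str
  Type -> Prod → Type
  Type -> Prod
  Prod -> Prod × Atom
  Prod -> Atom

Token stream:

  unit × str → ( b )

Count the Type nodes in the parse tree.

3

[Type [Prod [Prod [Atom unit]] × [Atom str]] → [Type [Prod [Atom ( [Type [Prod [Atom b]]] )]]]]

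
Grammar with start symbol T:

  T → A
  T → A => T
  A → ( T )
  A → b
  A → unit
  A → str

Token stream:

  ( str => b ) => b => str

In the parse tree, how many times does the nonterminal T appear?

5

[T [A ( [T [A str] => [T [A b]]] )] => [T [A b] => [T [A str]]]]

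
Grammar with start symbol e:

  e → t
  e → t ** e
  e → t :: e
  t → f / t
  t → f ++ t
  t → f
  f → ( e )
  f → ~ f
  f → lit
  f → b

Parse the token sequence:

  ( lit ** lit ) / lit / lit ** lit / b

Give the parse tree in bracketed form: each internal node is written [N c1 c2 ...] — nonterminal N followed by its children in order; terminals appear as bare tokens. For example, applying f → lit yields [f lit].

e
t ** e
f / t ** e
( e ) / t ** e
( t ** e ) / t ** e
( f ** e ) / t ** e
( lit ** e ) / t ** e
( lit ** t ) / t ** e
( lit ** f ) / t ** e
( lit ** lit ) / t ** e
( lit ** lit ) / f / t ** e
( lit ** lit ) / lit / t ** e
( lit ** lit ) / lit / f ** e
( lit ** lit ) / lit / lit ** e
( lit ** lit ) / lit / lit ** t
( lit ** lit ) / lit / lit ** f / t
( lit ** lit ) / lit / lit ** lit / t
( lit ** lit ) / lit / lit ** lit / f
( lit ** lit ) / lit / lit ** lit / b

[e [t [f ( [e [t [f lit]] ** [e [t [f lit]]]] )] / [t [f lit] / [t [f lit]]]] ** [e [t [f lit] / [t [f b]]]]]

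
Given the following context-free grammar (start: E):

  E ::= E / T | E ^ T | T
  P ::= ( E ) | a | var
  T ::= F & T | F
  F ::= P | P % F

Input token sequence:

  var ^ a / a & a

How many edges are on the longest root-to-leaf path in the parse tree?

[E [E [E [T [F [P var]]]] ^ [T [F [P a]]]] / [T [F [P a]] & [T [F [P a]]]]]

6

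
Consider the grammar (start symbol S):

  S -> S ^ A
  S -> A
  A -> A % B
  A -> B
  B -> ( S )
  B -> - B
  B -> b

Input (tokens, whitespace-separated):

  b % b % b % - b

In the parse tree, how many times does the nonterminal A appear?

[S [A [A [A [A [B b]] % [B b]] % [B b]] % [B - [B b]]]]

4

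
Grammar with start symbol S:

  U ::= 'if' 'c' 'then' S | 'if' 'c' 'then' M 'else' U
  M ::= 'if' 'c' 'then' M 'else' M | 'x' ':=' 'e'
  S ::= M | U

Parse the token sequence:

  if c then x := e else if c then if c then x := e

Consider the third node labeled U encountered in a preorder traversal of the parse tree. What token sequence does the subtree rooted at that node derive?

[S [U if c then [M x := e] else [U if c then [S [U if c then [S [M x := e]]]]]]]

if c then x := e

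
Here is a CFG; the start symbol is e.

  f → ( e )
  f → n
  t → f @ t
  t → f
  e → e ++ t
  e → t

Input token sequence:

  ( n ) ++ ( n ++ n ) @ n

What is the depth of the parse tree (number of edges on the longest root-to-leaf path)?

7

[e [e [t [f ( [e [t [f n]]] )]]] ++ [t [f ( [e [e [t [f n]]] ++ [t [f n]]] )] @ [t [f n]]]]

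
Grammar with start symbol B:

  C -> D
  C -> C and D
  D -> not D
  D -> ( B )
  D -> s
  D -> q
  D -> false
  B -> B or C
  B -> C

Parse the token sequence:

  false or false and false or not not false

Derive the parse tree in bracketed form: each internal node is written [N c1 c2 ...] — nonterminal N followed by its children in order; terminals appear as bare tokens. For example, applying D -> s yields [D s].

B
B or C
B or C or C
C or C or C
D or C or C
false or C or C
false or C and D or C
false or D and D or C
false or false and D or C
false or false and false or C
false or false and false or D
false or false and false or not D
false or false and false or not not D
false or false and false or not not false

[B [B [B [C [D false]]] or [C [C [D false]] and [D false]]] or [C [D not [D not [D false]]]]]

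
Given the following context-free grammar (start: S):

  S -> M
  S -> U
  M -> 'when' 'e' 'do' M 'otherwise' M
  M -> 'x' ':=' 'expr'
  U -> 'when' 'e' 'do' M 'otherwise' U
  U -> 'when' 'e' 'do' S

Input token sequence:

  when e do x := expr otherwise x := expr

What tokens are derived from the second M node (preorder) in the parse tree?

[S [M when e do [M x := expr] otherwise [M x := expr]]]

x := expr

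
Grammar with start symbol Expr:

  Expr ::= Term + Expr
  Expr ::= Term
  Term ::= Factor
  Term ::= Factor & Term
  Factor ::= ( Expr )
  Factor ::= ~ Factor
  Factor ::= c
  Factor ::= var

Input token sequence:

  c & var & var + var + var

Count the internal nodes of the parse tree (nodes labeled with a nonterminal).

[Expr [Term [Factor c] & [Term [Factor var] & [Term [Factor var]]]] + [Expr [Term [Factor var]] + [Expr [Term [Factor var]]]]]

13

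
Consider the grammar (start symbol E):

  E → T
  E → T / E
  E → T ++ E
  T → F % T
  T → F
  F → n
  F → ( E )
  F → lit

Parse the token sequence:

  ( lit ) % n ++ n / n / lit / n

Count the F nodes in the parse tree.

7

[E [T [F ( [E [T [F lit]]] )] % [T [F n]]] ++ [E [T [F n]] / [E [T [F n]] / [E [T [F lit]] / [E [T [F n]]]]]]]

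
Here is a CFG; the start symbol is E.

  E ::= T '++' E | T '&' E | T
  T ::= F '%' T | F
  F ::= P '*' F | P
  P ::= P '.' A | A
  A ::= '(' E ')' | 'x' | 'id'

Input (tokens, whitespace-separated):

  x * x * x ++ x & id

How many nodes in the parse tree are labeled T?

[E [T [F [P [A x]] * [F [P [A x]] * [F [P [A x]]]]]] ++ [E [T [F [P [A x]]]] & [E [T [F [P [A id]]]]]]]

3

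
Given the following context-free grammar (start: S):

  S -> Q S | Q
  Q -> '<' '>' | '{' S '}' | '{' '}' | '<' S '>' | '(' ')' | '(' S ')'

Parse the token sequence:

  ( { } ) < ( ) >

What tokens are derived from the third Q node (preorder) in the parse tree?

[S [Q ( [S [Q { }]] )] [S [Q < [S [Q ( )]] >]]]

< ( ) >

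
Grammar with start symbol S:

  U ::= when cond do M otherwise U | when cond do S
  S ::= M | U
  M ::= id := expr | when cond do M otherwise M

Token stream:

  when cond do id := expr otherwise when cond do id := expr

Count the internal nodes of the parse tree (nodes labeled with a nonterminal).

6

[S [U when cond do [M id := expr] otherwise [U when cond do [S [M id := expr]]]]]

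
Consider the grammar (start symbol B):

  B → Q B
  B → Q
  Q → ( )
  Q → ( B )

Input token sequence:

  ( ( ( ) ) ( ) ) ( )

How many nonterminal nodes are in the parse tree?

10

[B [Q ( [B [Q ( [B [Q ( )]] )] [B [Q ( )]]] )] [B [Q ( )]]]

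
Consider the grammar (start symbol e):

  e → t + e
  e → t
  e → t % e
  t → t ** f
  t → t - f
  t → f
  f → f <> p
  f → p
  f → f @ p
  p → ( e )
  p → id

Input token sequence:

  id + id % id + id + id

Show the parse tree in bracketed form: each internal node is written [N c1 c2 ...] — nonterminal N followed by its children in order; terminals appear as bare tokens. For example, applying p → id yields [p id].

e
t + e
f + e
p + e
id + e
id + t % e
id + f % e
id + p % e
id + id % e
id + id % t + e
id + id % f + e
id + id % p + e
id + id % id + e
id + id % id + t + e
id + id % id + f + e
id + id % id + p + e
id + id % id + id + e
id + id % id + id + t
id + id % id + id + f
id + id % id + id + p
id + id % id + id + id

[e [t [f [p id]]] + [e [t [f [p id]]] % [e [t [f [p id]]] + [e [t [f [p id]]] + [e [t [f [p id]]]]]]]]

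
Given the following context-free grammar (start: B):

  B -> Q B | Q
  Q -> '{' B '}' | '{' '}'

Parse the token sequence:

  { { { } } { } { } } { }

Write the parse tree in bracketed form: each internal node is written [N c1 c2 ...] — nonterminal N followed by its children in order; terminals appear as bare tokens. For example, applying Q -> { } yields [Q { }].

[B [Q { [B [Q { [B [Q { }]] }] [B [Q { }] [B [Q { }]]]] }] [B [Q { }]]]

B
Q B
{ B } B
{ Q B } B
{ { B } B } B
{ { Q } B } B
{ { { } } B } B
{ { { } } Q B } B
{ { { } } { } B } B
{ { { } } { } Q } B
{ { { } } { } { } } B
{ { { } } { } { } } Q
{ { { } } { } { } } { }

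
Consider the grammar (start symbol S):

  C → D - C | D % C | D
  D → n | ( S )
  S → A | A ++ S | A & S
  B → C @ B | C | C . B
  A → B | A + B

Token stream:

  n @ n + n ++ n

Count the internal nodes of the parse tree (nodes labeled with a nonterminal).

17

[S [A [A [B [C [D n]] @ [B [C [D n]]]]] + [B [C [D n]]]] ++ [S [A [B [C [D n]]]]]]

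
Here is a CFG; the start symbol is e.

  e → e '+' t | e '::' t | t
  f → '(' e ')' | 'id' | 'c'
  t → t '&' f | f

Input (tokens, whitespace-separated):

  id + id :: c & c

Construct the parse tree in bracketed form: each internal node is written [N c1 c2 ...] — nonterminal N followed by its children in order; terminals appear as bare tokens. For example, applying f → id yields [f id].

e
e :: t
e + t :: t
t + t :: t
f + t :: t
id + t :: t
id + f :: t
id + id :: t
id + id :: t & f
id + id :: f & f
id + id :: c & f
id + id :: c & c

[e [e [e [t [f id]]] + [t [f id]]] :: [t [t [f c]] & [f c]]]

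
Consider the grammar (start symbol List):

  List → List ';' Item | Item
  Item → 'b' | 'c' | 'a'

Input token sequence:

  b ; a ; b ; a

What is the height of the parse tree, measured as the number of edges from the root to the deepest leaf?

5

[List [List [List [List [Item b]] ; [Item a]] ; [Item b]] ; [Item a]]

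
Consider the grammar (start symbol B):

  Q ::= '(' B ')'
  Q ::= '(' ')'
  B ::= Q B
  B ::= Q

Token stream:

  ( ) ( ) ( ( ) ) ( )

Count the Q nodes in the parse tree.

5

[B [Q ( )] [B [Q ( )] [B [Q ( [B [Q ( )]] )] [B [Q ( )]]]]]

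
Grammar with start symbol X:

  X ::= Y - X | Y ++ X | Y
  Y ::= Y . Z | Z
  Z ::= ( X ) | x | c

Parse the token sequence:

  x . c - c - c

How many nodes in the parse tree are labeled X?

[X [Y [Y [Z x]] . [Z c]] - [X [Y [Z c]] - [X [Y [Z c]]]]]

3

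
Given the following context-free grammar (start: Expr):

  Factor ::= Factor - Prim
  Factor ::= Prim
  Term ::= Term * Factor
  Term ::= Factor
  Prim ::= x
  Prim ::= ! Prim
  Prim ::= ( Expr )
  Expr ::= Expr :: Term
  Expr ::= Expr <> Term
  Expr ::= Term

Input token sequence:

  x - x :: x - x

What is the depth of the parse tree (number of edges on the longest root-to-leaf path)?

6

[Expr [Expr [Term [Factor [Factor [Prim x]] - [Prim x]]]] :: [Term [Factor [Factor [Prim x]] - [Prim x]]]]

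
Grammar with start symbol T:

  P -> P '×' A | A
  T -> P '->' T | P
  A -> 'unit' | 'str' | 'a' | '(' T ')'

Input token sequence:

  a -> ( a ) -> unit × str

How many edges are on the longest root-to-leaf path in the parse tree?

7

[T [P [A a]] -> [T [P [A ( [T [P [A a]]] )]] -> [T [P [P [A unit]] × [A str]]]]]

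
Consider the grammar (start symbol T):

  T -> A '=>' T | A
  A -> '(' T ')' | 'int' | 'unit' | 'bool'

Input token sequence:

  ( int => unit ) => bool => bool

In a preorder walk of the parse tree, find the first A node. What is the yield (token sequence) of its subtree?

[T [A ( [T [A int] => [T [A unit]]] )] => [T [A bool] => [T [A bool]]]]

( int => unit )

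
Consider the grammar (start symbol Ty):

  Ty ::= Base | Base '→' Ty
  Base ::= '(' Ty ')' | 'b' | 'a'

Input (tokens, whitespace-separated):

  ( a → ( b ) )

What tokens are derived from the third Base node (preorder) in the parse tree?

[Ty [Base ( [Ty [Base a] → [Ty [Base ( [Ty [Base b]] )]]] )]]

( b )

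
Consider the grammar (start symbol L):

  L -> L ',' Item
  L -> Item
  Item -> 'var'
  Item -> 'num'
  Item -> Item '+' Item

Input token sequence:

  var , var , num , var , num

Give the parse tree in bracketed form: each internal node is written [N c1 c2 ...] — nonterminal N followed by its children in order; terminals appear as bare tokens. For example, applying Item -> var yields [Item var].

[L [L [L [L [L [Item var]] , [Item var]] , [Item num]] , [Item var]] , [Item num]]

L
L , Item
L , Item , Item
L , Item , Item , Item
L , Item , Item , Item , Item
Item , Item , Item , Item , Item
var , Item , Item , Item , Item
var , var , Item , Item , Item
var , var , num , Item , Item
var , var , num , var , Item
var , var , num , var , num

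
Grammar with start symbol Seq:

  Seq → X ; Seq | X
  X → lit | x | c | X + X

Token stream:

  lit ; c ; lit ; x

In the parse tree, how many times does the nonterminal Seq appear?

[Seq [X lit] ; [Seq [X c] ; [Seq [X lit] ; [Seq [X x]]]]]

4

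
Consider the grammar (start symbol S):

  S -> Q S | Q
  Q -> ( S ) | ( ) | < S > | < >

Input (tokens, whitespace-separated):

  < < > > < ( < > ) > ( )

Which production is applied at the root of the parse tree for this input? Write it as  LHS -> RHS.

[S [Q < [S [Q < >]] >] [S [Q < [S [Q ( [S [Q < >]] )]] >] [S [Q ( )]]]]

S -> Q S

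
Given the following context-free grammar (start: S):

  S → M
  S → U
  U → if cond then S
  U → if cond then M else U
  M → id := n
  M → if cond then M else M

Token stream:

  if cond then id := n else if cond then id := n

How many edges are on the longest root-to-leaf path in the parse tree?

[S [U if cond then [M id := n] else [U if cond then [S [M id := n]]]]]

5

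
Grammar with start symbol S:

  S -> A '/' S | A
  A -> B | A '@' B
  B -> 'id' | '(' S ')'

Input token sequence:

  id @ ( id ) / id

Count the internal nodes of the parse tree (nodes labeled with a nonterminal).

[S [A [A [B id]] @ [B ( [S [A [B id]]] )]] / [S [A [B id]]]]

11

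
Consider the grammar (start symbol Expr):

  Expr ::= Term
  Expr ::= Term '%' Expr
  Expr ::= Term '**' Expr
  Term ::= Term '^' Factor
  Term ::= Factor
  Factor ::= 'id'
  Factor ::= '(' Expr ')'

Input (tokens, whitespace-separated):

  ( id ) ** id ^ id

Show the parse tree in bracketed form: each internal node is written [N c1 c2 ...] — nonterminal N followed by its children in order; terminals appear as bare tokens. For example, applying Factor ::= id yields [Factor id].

Expr
Term ** Expr
Factor ** Expr
( Expr ) ** Expr
( Term ) ** Expr
( Factor ) ** Expr
( id ) ** Expr
( id ) ** Term
( id ) ** Term ^ Factor
( id ) ** Factor ^ Factor
( id ) ** id ^ Factor
( id ) ** id ^ id

[Expr [Term [Factor ( [Expr [Term [Factor id]]] )]] ** [Expr [Term [Term [Factor id]] ^ [Factor id]]]]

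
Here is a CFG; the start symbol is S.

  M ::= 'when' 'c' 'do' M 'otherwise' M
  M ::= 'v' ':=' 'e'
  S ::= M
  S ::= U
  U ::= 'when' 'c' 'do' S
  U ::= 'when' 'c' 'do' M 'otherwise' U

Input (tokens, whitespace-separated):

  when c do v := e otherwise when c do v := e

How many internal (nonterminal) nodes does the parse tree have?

6

[S [U when c do [M v := e] otherwise [U when c do [S [M v := e]]]]]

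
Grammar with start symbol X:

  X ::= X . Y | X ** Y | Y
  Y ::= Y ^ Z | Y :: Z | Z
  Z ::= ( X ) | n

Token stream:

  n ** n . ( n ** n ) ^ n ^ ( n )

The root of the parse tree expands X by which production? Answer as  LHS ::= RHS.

X ::= X . Y

[X [X [X [Y [Z n]]] ** [Y [Z n]]] . [Y [Y [Y [Z ( [X [X [Y [Z n]]] ** [Y [Z n]]] )]] ^ [Z n]] ^ [Z ( [X [Y [Z n]]] )]]]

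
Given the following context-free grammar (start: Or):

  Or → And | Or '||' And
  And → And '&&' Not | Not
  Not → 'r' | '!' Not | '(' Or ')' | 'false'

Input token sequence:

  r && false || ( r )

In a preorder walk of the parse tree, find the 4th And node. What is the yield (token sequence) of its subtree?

[Or [Or [And [And [Not r]] && [Not false]]] || [And [Not ( [Or [And [Not r]]] )]]]

r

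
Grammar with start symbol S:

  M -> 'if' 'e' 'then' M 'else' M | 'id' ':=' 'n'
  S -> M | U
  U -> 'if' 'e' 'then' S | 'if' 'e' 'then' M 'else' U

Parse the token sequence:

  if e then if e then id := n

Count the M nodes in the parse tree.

[S [U if e then [S [U if e then [S [M id := n]]]]]]

1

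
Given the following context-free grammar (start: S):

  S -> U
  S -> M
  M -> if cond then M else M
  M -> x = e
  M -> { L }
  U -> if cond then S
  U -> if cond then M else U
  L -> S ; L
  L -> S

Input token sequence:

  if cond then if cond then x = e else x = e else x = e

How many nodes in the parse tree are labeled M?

5

[S [M if cond then [M if cond then [M x = e] else [M x = e]] else [M x = e]]]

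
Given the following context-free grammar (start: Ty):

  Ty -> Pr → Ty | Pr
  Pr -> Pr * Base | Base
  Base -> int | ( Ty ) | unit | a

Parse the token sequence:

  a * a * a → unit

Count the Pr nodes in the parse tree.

[Ty [Pr [Pr [Pr [Base a]] * [Base a]] * [Base a]] → [Ty [Pr [Base unit]]]]

4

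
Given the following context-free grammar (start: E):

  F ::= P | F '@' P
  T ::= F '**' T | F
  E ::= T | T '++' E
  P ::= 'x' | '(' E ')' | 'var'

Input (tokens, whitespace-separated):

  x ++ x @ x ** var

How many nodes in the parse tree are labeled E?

2

[E [T [F [P x]]] ++ [E [T [F [F [P x]] @ [P x]] ** [T [F [P var]]]]]]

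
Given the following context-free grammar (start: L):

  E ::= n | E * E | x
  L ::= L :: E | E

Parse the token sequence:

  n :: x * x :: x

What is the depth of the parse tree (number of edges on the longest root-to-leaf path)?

4

[L [L [L [E n]] :: [E [E x] * [E x]]] :: [E x]]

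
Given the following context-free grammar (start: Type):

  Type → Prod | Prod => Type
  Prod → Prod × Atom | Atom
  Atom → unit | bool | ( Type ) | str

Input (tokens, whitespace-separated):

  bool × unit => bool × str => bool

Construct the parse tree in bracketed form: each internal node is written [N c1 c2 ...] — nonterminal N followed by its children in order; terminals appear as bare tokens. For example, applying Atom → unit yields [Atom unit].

Type
Prod => Type
Prod × Atom => Type
Atom × Atom => Type
bool × Atom => Type
bool × unit => Type
bool × unit => Prod => Type
bool × unit => Prod × Atom => Type
bool × unit => Atom × Atom => Type
bool × unit => bool × Atom => Type
bool × unit => bool × str => Type
bool × unit => bool × str => Prod
bool × unit => bool × str => Atom
bool × unit => bool × str => bool

[Type [Prod [Prod [Atom bool]] × [Atom unit]] => [Type [Prod [Prod [Atom bool]] × [Atom str]] => [Type [Prod [Atom bool]]]]]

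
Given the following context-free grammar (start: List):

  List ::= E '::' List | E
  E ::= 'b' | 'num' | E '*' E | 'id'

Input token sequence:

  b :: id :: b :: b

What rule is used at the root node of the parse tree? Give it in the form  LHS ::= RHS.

[List [E b] :: [List [E id] :: [List [E b] :: [List [E b]]]]]

List ::= E '::' List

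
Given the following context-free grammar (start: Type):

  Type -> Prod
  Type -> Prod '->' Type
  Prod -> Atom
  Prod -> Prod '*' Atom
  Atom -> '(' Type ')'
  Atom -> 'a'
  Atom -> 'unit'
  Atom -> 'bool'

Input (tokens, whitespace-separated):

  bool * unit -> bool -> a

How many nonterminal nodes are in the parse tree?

[Type [Prod [Prod [Atom bool]] * [Atom unit]] -> [Type [Prod [Atom bool]] -> [Type [Prod [Atom a]]]]]

11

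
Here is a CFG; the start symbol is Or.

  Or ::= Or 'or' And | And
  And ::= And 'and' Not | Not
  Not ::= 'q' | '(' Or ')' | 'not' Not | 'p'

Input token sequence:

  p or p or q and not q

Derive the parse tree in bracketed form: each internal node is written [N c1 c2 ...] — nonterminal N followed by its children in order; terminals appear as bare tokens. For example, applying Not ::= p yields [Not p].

[Or [Or [Or [And [Not p]]] or [And [Not p]]] or [And [And [Not q]] and [Not not [Not q]]]]

Or
Or or And
Or or And or And
And or And or And
Not or And or And
p or And or And
p or Not or And
p or p or And
p or p or And and Not
p or p or Not and Not
p or p or q and Not
p or p or q and not Not
p or p or q and not q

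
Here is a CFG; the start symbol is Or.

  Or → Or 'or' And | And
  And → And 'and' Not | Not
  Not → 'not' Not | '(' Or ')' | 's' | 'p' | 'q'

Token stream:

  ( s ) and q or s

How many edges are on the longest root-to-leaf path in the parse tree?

[Or [Or [And [And [Not ( [Or [And [Not s]]] )]] and [Not q]]] or [And [Not s]]]

8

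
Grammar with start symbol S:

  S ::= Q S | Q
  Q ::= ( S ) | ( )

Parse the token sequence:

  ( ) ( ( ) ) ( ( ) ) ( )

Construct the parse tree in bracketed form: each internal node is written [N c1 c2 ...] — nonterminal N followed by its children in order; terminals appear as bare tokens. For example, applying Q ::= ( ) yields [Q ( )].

S
Q S
( ) S
( ) Q S
( ) ( S ) S
( ) ( Q ) S
( ) ( ( ) ) S
( ) ( ( ) ) Q S
( ) ( ( ) ) ( S ) S
( ) ( ( ) ) ( Q ) S
( ) ( ( ) ) ( ( ) ) S
( ) ( ( ) ) ( ( ) ) Q
( ) ( ( ) ) ( ( ) ) ( )

[S [Q ( )] [S [Q ( [S [Q ( )]] )] [S [Q ( [S [Q ( )]] )] [S [Q ( )]]]]]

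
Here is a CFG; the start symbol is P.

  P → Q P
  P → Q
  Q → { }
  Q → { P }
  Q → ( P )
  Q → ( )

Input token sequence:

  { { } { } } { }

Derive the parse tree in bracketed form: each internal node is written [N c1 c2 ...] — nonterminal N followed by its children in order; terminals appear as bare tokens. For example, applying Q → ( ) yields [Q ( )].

[P [Q { [P [Q { }] [P [Q { }]]] }] [P [Q { }]]]

P
Q P
{ P } P
{ Q P } P
{ { } P } P
{ { } Q } P
{ { } { } } P
{ { } { } } Q
{ { } { } } { }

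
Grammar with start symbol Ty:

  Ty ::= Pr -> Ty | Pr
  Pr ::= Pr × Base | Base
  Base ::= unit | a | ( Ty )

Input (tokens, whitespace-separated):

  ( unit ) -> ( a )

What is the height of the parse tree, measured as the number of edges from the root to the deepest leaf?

[Ty [Pr [Base ( [Ty [Pr [Base unit]]] )]] -> [Ty [Pr [Base ( [Ty [Pr [Base a]]] )]]]]

7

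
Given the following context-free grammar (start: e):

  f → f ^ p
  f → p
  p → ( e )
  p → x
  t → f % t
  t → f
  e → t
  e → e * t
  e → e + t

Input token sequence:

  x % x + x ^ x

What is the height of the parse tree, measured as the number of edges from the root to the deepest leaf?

[e [e [t [f [p x]] % [t [f [p x]]]]] + [t [f [f [p x]] ^ [p x]]]]

6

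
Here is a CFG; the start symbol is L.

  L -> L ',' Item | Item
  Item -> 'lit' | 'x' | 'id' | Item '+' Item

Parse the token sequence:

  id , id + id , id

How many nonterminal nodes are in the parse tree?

[L [L [L [Item id]] , [Item [Item id] + [Item id]]] , [Item id]]

8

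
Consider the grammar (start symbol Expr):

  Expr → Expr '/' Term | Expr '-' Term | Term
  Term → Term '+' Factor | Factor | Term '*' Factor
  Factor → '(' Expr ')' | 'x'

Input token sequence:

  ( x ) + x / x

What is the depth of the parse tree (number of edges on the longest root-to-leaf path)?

[Expr [Expr [Term [Term [Factor ( [Expr [Term [Factor x]]] )]] + [Factor x]]] / [Term [Factor x]]]

8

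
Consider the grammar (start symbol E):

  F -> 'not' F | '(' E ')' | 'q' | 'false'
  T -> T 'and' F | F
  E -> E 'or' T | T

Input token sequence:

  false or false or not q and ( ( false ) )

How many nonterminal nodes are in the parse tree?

[E [E [E [T [F false]]] or [T [F false]]] or [T [T [F not [F q]]] and [F ( [E [T [F ( [E [T [F false]]] )]]] )]]]

18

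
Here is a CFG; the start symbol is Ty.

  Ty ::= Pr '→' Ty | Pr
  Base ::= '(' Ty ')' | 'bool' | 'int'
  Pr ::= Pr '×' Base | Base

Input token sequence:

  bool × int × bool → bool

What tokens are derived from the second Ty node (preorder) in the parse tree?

bool

[Ty [Pr [Pr [Pr [Base bool]] × [Base int]] × [Base bool]] → [Ty [Pr [Base bool]]]]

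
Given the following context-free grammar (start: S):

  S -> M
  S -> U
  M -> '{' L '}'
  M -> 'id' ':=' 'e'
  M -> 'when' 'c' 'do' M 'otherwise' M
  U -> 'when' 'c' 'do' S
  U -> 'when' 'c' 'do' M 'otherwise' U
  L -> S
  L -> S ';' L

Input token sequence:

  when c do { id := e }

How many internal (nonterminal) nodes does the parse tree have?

7

[S [U when c do [S [M { [L [S [M id := e]]] }]]]]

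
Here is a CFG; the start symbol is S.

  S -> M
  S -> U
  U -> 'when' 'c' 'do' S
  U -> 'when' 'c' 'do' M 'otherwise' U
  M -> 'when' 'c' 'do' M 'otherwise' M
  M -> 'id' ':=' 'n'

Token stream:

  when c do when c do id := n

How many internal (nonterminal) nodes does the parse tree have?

6

[S [U when c do [S [U when c do [S [M id := n]]]]]]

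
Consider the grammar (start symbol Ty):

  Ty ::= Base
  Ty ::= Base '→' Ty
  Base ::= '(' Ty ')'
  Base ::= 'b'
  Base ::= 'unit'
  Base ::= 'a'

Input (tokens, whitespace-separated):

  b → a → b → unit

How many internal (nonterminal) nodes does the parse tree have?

[Ty [Base b] → [Ty [Base a] → [Ty [Base b] → [Ty [Base unit]]]]]

8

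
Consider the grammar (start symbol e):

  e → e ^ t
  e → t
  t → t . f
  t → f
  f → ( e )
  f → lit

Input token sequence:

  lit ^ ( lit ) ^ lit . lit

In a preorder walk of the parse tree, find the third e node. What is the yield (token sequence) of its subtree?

lit

[e [e [e [t [f lit]]] ^ [t [f ( [e [t [f lit]]] )]]] ^ [t [t [f lit]] . [f lit]]]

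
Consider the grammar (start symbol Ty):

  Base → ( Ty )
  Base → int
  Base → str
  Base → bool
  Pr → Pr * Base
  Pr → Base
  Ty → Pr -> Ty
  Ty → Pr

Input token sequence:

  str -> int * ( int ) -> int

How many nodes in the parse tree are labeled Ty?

[Ty [Pr [Base str]] -> [Ty [Pr [Pr [Base int]] * [Base ( [Ty [Pr [Base int]]] )]] -> [Ty [Pr [Base int]]]]]

4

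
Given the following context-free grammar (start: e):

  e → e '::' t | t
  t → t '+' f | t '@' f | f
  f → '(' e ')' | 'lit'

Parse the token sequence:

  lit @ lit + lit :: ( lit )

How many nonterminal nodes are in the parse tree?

13

[e [e [t [t [t [f lit]] @ [f lit]] + [f lit]]] :: [t [f ( [e [t [f lit]]] )]]]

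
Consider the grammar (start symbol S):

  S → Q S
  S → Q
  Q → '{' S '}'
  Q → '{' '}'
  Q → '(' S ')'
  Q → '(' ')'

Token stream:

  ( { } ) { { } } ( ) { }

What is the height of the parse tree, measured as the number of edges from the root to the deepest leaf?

5

[S [Q ( [S [Q { }]] )] [S [Q { [S [Q { }]] }] [S [Q ( )] [S [Q { }]]]]]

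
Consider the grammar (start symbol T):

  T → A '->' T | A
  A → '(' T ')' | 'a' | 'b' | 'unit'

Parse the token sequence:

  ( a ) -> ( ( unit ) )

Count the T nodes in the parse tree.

5

[T [A ( [T [A a]] )] -> [T [A ( [T [A ( [T [A unit]] )]] )]]]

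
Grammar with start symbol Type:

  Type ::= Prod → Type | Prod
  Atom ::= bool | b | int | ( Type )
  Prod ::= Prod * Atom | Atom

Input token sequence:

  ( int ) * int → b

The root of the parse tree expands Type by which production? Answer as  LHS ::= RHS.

Type ::= Prod → Type

[Type [Prod [Prod [Atom ( [Type [Prod [Atom int]]] )]] * [Atom int]] → [Type [Prod [Atom b]]]]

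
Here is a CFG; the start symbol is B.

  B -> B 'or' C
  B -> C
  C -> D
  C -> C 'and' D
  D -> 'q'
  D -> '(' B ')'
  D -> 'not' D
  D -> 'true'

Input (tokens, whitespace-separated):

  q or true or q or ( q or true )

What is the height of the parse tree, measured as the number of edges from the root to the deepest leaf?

7

[B [B [B [B [C [D q]]] or [C [D true]]] or [C [D q]]] or [C [D ( [B [B [C [D q]]] or [C [D true]]] )]]]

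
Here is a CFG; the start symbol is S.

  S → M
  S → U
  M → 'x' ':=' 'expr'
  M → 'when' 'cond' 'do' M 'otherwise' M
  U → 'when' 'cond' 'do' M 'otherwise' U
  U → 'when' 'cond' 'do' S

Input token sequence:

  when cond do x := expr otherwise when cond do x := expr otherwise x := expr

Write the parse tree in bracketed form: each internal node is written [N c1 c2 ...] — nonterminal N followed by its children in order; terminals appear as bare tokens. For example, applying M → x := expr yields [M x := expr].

[S [M when cond do [M x := expr] otherwise [M when cond do [M x := expr] otherwise [M x := expr]]]]

S
M
when cond do M otherwise M
when cond do x := expr otherwise M
when cond do x := expr otherwise when cond do M otherwise M
when cond do x := expr otherwise when cond do x := expr otherwise M
when cond do x := expr otherwise when cond do x := expr otherwise x := expr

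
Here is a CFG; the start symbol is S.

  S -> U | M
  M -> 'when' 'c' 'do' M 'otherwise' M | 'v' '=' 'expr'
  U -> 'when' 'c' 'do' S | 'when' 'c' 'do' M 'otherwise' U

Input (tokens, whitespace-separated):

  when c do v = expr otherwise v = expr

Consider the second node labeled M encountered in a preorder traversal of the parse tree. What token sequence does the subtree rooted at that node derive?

[S [M when c do [M v = expr] otherwise [M v = expr]]]

v = expr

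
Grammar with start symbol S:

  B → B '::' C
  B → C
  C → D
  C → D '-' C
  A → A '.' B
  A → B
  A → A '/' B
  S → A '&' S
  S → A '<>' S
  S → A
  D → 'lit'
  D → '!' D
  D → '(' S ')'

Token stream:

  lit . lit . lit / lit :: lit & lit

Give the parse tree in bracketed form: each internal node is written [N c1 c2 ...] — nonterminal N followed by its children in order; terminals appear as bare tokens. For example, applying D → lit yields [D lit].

[S [A [A [A [A [B [C [D lit]]]] . [B [C [D lit]]]] . [B [C [D lit]]]] / [B [B [C [D lit]]] :: [C [D lit]]]] & [S [A [B [C [D lit]]]]]]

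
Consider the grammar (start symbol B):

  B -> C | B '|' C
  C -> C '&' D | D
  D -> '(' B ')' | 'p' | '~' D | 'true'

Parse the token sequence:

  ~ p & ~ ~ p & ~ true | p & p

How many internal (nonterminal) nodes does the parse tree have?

[B [B [C [C [C [D ~ [D p]]] & [D ~ [D ~ [D p]]]] & [D ~ [D true]]]] | [C [C [D p]] & [D p]]]

16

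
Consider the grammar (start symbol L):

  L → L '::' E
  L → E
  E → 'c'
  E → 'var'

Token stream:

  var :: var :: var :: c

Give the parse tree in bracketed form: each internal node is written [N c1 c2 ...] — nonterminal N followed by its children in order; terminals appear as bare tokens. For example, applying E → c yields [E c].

[L [L [L [L [E var]] :: [E var]] :: [E var]] :: [E c]]

L
L :: E
L :: E :: E
L :: E :: E :: E
E :: E :: E :: E
var :: E :: E :: E
var :: var :: E :: E
var :: var :: var :: E
var :: var :: var :: c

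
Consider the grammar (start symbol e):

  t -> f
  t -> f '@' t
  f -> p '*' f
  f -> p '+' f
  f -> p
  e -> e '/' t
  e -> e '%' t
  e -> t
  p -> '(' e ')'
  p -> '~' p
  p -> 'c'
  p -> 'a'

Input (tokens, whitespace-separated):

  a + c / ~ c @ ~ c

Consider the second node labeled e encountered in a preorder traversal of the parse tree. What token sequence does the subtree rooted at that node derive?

[e [e [t [f [p a] + [f [p c]]]]] / [t [f [p ~ [p c]]] @ [t [f [p ~ [p c]]]]]]

a + c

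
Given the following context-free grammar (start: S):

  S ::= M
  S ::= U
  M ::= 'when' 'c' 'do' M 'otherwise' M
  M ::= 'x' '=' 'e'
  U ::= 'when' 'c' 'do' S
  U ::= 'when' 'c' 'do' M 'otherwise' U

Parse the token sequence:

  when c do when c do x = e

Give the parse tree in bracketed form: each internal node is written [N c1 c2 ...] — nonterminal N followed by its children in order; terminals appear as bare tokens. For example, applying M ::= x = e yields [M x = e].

[S [U when c do [S [U when c do [S [M x = e]]]]]]

S
U
when c do S
when c do U
when c do when c do S
when c do when c do M
when c do when c do x = e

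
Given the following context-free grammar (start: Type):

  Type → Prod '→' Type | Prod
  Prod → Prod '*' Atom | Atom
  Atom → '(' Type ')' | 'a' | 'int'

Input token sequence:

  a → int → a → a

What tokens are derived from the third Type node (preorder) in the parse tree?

[Type [Prod [Atom a]] → [Type [Prod [Atom int]] → [Type [Prod [Atom a]] → [Type [Prod [Atom a]]]]]]

a → a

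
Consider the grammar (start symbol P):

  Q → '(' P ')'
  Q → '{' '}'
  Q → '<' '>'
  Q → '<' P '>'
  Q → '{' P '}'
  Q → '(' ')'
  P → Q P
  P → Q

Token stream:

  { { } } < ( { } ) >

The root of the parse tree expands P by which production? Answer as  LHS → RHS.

[P [Q { [P [Q { }]] }] [P [Q < [P [Q ( [P [Q { }]] )]] >]]]

P → Q P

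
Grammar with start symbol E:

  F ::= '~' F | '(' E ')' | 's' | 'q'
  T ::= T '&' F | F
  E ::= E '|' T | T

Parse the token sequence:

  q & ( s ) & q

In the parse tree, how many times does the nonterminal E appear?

2

[E [T [T [T [F q]] & [F ( [E [T [F s]]] )]] & [F q]]]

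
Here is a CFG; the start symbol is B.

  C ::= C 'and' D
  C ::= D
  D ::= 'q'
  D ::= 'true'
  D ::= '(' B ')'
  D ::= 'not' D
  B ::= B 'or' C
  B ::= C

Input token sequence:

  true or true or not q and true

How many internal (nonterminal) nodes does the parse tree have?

[B [B [B [C [D true]]] or [C [D true]]] or [C [C [D not [D q]]] and [D true]]]

12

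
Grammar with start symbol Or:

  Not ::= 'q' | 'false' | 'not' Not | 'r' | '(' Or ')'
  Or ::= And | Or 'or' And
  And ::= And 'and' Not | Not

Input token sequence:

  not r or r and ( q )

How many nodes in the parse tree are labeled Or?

3

[Or [Or [And [Not not [Not r]]]] or [And [And [Not r]] and [Not ( [Or [And [Not q]]] )]]]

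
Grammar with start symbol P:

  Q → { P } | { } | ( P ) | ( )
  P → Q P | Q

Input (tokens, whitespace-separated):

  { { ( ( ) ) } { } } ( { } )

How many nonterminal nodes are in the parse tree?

14

[P [Q { [P [Q { [P [Q ( [P [Q ( )]] )]] }] [P [Q { }]]] }] [P [Q ( [P [Q { }]] )]]]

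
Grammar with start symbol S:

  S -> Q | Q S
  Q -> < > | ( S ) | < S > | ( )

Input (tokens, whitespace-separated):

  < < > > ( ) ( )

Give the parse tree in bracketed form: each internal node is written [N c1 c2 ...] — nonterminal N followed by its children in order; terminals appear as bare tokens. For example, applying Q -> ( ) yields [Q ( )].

S
Q S
< S > S
< Q > S
< < > > S
< < > > Q S
< < > > ( ) S
< < > > ( ) Q
< < > > ( ) ( )

[S [Q < [S [Q < >]] >] [S [Q ( )] [S [Q ( )]]]]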